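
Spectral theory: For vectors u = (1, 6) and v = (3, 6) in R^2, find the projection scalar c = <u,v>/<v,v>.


Computing <u,v> = 1*3 + 6*6 = 39
Computing <v,v> = 3^2 + 6^2 = 45
Projection coefficient = 39/45 = 0.8667

0.8667


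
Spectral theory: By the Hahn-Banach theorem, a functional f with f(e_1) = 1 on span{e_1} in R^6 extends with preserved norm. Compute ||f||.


The norm of f is given by ||f|| = sup_{||x||=1} |f(x)|.
On span{e_1}, ||e_1|| = 1, so ||f|| = |f(e_1)| / ||e_1||
= |1| / 1 = 1.0000

1.0000


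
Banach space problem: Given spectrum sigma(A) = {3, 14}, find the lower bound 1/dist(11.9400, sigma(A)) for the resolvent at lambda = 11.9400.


dist(11.9400, {3, 14}) = min(|11.9400 - 3|, |11.9400 - 14|)
= min(8.9400, 2.0600) = 2.0600
Resolvent bound = 1/2.0600 = 0.4854

0.4854


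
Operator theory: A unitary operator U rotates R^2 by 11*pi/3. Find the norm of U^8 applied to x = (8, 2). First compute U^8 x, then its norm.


U is a rotation by theta = 11*pi/3
U^8 = rotation by 8*theta = 88*pi/3 = 4*pi/3 (mod 2*pi)
cos(4*pi/3) = -0.5000, sin(4*pi/3) = -0.8660
U^8 x = (-0.5000 * 8 - -0.8660 * 2, -0.8660 * 8 + -0.5000 * 2)
= (-2.2679, -7.9282)
||U^8 x|| = sqrt((-2.2679)^2 + (-7.9282)^2) = sqrt(68.0000) = 8.2462

8.2462


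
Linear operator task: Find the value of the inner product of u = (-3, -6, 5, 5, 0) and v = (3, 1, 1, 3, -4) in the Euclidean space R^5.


Computing the standard inner product <u, v> = sum u_i * v_i
= -3*3 + -6*1 + 5*1 + 5*3 + 0*-4
= -9 + -6 + 5 + 15 + 0
= 5

5


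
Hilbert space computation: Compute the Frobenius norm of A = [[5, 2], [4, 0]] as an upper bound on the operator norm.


||A||_F^2 = sum a_ij^2
= 5^2 + 2^2 + 4^2 + 0^2
= 25 + 4 + 16 + 0 = 45
||A||_F = sqrt(45) = 6.7082

6.7082


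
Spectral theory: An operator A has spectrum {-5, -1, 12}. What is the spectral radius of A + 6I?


Spectrum of A + 6I = {1, 5, 18}
Spectral radius = max |lambda| over the shifted spectrum
= max(1, 5, 18) = 18

18


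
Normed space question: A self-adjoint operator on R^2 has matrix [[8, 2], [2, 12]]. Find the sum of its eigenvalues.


For a self-adjoint (symmetric) matrix, the eigenvalues are real.
The sum of eigenvalues equals the trace of the matrix.
trace = 8 + 12 = 20

20


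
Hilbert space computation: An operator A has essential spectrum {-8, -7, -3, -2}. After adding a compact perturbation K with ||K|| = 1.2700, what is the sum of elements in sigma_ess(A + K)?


By Weyl's theorem, the essential spectrum is invariant under compact perturbations.
sigma_ess(A + K) = sigma_ess(A) = {-8, -7, -3, -2}
Sum = -8 + -7 + -3 + -2 = -20

-20


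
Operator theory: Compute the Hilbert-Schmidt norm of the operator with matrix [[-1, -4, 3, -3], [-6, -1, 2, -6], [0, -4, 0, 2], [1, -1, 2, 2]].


The Hilbert-Schmidt norm is sqrt(sum of squares of all entries).
Sum of squares = (-1)^2 + (-4)^2 + 3^2 + (-3)^2 + (-6)^2 + (-1)^2 + 2^2 + (-6)^2 + 0^2 + (-4)^2 + 0^2 + 2^2 + 1^2 + (-1)^2 + 2^2 + 2^2
= 1 + 16 + 9 + 9 + 36 + 1 + 4 + 36 + 0 + 16 + 0 + 4 + 1 + 1 + 4 + 4 = 142
||T||_HS = sqrt(142) = 11.9164

11.9164


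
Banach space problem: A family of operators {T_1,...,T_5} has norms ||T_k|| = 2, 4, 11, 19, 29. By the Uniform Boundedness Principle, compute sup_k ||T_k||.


By the Uniform Boundedness Principle, the supremum of norms is finite.
sup_k ||T_k|| = max(2, 4, 11, 19, 29) = 29

29


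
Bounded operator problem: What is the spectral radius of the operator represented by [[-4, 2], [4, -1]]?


For a 2x2 matrix, eigenvalues satisfy lambda^2 - (trace)*lambda + det = 0
trace = -4 + -1 = -5
det = -4*-1 - 2*4 = -4
discriminant = (-5)^2 - 4*(-4) = 41
spectral radius = max |eigenvalue| = 5.7016

5.7016


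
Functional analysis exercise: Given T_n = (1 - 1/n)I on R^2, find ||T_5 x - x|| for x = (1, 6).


T_5 x - x = (1 - 1/5)x - x = -x/5
||x|| = sqrt(37) = 6.0828
||T_5 x - x|| = ||x||/5 = 6.0828/5 = 1.2166

1.2166


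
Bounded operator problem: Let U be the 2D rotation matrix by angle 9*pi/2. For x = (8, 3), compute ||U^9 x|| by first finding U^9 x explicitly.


U is a rotation by theta = 9*pi/2
U^9 = rotation by 9*theta = 81*pi/2 = 1*pi/2 (mod 2*pi)
cos(1*pi/2) = 0.0000, sin(1*pi/2) = 1.0000
U^9 x = (0.0000 * 8 - 1.0000 * 3, 1.0000 * 8 + 0.0000 * 3)
= (-3.0000, 8.0000)
||U^9 x|| = sqrt((-3.0000)^2 + 8.0000^2) = sqrt(73.0000) = 8.5440

8.5440


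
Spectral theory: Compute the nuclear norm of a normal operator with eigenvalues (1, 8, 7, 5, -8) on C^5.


For a normal operator, singular values equal |eigenvalues|.
Trace norm = sum |lambda_i| = 1 + 8 + 7 + 5 + 8
= 29

29


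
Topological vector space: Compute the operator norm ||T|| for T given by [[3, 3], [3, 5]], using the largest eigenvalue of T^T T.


A^T A = [[18, 24], [24, 34]]
trace(A^T A) = 52, det(A^T A) = 36
discriminant = 52^2 - 4*36 = 2560
Largest eigenvalue of A^T A = (trace + sqrt(disc))/2 = 51.2982
||T|| = sqrt(51.2982) = 7.1623

7.1623


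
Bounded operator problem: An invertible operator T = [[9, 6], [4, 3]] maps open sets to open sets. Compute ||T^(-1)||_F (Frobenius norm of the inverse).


det(T) = 9*3 - 6*4 = 3
T^(-1) = (1/3) * [[3, -6], [-4, 9]] = [[1.0000, -2.0000], [-1.3333, 3.0000]]
||T^(-1)||_F^2 = 1.0000^2 + (-2.0000)^2 + (-1.3333)^2 + 3.0000^2 = 15.7778
||T^(-1)||_F = sqrt(15.7778) = 3.9721

3.9721


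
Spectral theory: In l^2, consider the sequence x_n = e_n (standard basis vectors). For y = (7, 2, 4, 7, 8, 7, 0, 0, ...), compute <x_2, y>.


x_2 = e_2 is the standard basis vector with 1 in position 2.
<x_2, y> = y_2 = 2
As n -> infinity, <x_n, y> -> 0, confirming weak convergence of (x_n) to 0.

2


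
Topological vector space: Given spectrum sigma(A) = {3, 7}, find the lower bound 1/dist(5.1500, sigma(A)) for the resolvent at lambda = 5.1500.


dist(5.1500, {3, 7}) = min(|5.1500 - 3|, |5.1500 - 7|)
= min(2.1500, 1.8500) = 1.8500
Resolvent bound = 1/1.8500 = 0.5405

0.5405


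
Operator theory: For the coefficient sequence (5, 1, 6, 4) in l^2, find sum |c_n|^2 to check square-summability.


sum |c_n|^2 = 5^2 + 1^2 + 6^2 + 4^2
= 25 + 1 + 36 + 16
= 78

78


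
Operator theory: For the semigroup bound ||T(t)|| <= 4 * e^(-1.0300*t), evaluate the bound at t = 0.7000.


||T(0.7000)|| <= 4 * exp(-1.0300 * 0.7000)
= 4 * exp(-0.7210)
= 4 * 0.4863
= 1.9451

1.9451


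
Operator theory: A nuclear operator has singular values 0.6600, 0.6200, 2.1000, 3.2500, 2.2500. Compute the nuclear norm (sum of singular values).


The nuclear norm is the sum of all singular values.
||T||_1 = 0.6600 + 0.6200 + 2.1000 + 3.2500 + 2.2500
= 8.8800

8.8800


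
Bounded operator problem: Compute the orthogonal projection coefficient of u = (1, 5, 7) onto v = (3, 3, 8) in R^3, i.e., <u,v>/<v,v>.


Computing <u,v> = 1*3 + 5*3 + 7*8 = 74
Computing <v,v> = 3^2 + 3^2 + 8^2 = 82
Projection coefficient = 74/82 = 0.9024

0.9024


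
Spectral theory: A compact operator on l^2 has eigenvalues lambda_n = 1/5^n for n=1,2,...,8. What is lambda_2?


The eigenvalue formula gives lambda_2 = 1/5^2
= 1/25
= 0.0400

0.0400


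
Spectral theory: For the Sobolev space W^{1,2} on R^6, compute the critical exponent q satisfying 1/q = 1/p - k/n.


Using the Sobolev embedding formula: 1/q = 1/p - k/n
1/q = 1/2 - 1/6 = 1/3
q = 1/(1/3) = 3

3.0000


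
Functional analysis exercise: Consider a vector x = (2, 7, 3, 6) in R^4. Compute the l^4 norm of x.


The l^4 norm = (sum |x_i|^4)^(1/4)
Sum of 4th powers = 16 + 2401 + 81 + 1296 = 3794
||x||_4 = (3794)^(1/4) = 7.8483

7.8483


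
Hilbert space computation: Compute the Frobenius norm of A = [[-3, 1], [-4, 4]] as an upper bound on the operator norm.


||A||_F^2 = sum a_ij^2
= (-3)^2 + 1^2 + (-4)^2 + 4^2
= 9 + 1 + 16 + 16 = 42
||A||_F = sqrt(42) = 6.4807

6.4807


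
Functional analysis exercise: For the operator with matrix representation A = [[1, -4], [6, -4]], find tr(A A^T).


trace(A * A^T) = sum of squares of all entries
= 1^2 + (-4)^2 + 6^2 + (-4)^2
= 1 + 16 + 36 + 16
= 69

69


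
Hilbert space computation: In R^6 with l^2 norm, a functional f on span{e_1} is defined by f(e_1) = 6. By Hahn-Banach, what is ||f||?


The norm of f is given by ||f|| = sup_{||x||=1} |f(x)|.
On span{e_1}, ||e_1|| = 1, so ||f|| = |f(e_1)| / ||e_1||
= |6| / 1 = 6.0000

6.0000


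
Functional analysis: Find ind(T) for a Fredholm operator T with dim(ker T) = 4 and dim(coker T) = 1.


The Fredholm index is defined as ind(T) = dim(ker T) - dim(coker T)
= 4 - 1
= 3

3


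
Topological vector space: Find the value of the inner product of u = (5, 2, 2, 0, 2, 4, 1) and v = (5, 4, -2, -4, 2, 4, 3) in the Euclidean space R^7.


Computing the standard inner product <u, v> = sum u_i * v_i
= 5*5 + 2*4 + 2*-2 + 0*-4 + 2*2 + 4*4 + 1*3
= 25 + 8 + -4 + 0 + 4 + 16 + 3
= 52

52


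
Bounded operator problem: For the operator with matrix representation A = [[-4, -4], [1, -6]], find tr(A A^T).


trace(A * A^T) = sum of squares of all entries
= (-4)^2 + (-4)^2 + 1^2 + (-6)^2
= 16 + 16 + 1 + 36
= 69

69


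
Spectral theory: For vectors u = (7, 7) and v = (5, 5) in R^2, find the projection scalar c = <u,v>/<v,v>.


Computing <u,v> = 7*5 + 7*5 = 70
Computing <v,v> = 5^2 + 5^2 = 50
Projection coefficient = 70/50 = 1.4000

1.4000


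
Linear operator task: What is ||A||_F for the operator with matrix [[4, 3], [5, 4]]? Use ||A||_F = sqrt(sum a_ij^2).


||A||_F^2 = sum a_ij^2
= 4^2 + 3^2 + 5^2 + 4^2
= 16 + 9 + 25 + 16 = 66
||A||_F = sqrt(66) = 8.1240

8.1240


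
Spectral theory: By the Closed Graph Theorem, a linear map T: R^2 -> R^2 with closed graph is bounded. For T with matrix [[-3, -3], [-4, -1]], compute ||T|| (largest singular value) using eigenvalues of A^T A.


A^T A = [[25, 13], [13, 10]]
trace(A^T A) = 35, det(A^T A) = 81
discriminant = 35^2 - 4*81 = 901
Largest eigenvalue of A^T A = (trace + sqrt(disc))/2 = 32.5083
||T|| = sqrt(32.5083) = 5.7016

5.7016


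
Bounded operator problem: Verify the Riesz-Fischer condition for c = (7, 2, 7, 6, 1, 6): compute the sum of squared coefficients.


sum |c_n|^2 = 7^2 + 2^2 + 7^2 + 6^2 + 1^2 + 6^2
= 49 + 4 + 49 + 36 + 1 + 36
= 175

175


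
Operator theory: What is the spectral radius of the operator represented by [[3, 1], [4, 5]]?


For a 2x2 matrix, eigenvalues satisfy lambda^2 - (trace)*lambda + det = 0
trace = 3 + 5 = 8
det = 3*5 - 1*4 = 11
discriminant = 8^2 - 4*(11) = 20
spectral radius = max |eigenvalue| = 6.2361

6.2361


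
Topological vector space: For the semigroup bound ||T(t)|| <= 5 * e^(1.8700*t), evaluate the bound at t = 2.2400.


||T(2.2400)|| <= 5 * exp(1.8700 * 2.2400)
= 5 * exp(4.1888)
= 5 * 65.9436
= 329.7181

329.7181


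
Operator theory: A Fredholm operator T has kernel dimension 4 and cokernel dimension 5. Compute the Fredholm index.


The Fredholm index is defined as ind(T) = dim(ker T) - dim(coker T)
= 4 - 5
= -1

-1


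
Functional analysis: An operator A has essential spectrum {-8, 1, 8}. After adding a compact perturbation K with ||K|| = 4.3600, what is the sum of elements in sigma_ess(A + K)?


By Weyl's theorem, the essential spectrum is invariant under compact perturbations.
sigma_ess(A + K) = sigma_ess(A) = {-8, 1, 8}
Sum = -8 + 1 + 8 = 1

1


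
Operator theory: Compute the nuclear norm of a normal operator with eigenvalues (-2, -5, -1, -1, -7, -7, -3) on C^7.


For a normal operator, singular values equal |eigenvalues|.
Trace norm = sum |lambda_i| = 2 + 5 + 1 + 1 + 7 + 7 + 3
= 26

26


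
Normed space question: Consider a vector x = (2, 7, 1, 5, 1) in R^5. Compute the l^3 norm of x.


The l^3 norm = (sum |x_i|^3)^(1/3)
Sum of 3th powers = 8 + 343 + 1 + 125 + 1 = 478
||x||_3 = (478)^(1/3) = 7.8188

7.8188


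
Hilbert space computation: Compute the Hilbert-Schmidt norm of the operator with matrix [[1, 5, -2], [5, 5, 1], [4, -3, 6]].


The Hilbert-Schmidt norm is sqrt(sum of squares of all entries).
Sum of squares = 1^2 + 5^2 + (-2)^2 + 5^2 + 5^2 + 1^2 + 4^2 + (-3)^2 + 6^2
= 1 + 25 + 4 + 25 + 25 + 1 + 16 + 9 + 36 = 142
||T||_HS = sqrt(142) = 11.9164

11.9164


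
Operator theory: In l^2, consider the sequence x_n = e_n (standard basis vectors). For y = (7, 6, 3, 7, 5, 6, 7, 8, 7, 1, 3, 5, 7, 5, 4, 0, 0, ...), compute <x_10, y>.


x_10 = e_10 is the standard basis vector with 1 in position 10.
<x_10, y> = y_10 = 1
As n -> infinity, <x_n, y> -> 0, confirming weak convergence of (x_n) to 0.

1


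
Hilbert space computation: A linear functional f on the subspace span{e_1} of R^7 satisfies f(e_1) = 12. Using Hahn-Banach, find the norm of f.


The norm of f is given by ||f|| = sup_{||x||=1} |f(x)|.
On span{e_1}, ||e_1|| = 1, so ||f|| = |f(e_1)| / ||e_1||
= |12| / 1 = 12.0000

12.0000


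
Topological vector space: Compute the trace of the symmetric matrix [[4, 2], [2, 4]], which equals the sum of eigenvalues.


For a self-adjoint (symmetric) matrix, the eigenvalues are real.
The sum of eigenvalues equals the trace of the matrix.
trace = 4 + 4 = 8

8


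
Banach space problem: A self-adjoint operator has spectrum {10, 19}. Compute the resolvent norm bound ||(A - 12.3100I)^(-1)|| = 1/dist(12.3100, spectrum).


dist(12.3100, {10, 19}) = min(|12.3100 - 10|, |12.3100 - 19|)
= min(2.3100, 6.6900) = 2.3100
Resolvent bound = 1/2.3100 = 0.4329

0.4329


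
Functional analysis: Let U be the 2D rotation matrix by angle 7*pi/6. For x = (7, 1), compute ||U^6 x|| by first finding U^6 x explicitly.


U is a rotation by theta = 7*pi/6
U^6 = rotation by 6*theta = 42*pi/6 = 6*pi/6 (mod 2*pi)
cos(6*pi/6) = -1.0000, sin(6*pi/6) = 0.0000
U^6 x = (-1.0000 * 7 - 0.0000 * 1, 0.0000 * 7 + -1.0000 * 1)
= (-7.0000, -1.0000)
||U^6 x|| = sqrt((-7.0000)^2 + (-1.0000)^2) = sqrt(50.0000) = 7.0711

7.0711


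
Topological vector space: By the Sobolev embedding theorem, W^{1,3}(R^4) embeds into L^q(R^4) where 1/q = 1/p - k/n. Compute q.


Using the Sobolev embedding formula: 1/q = 1/p - k/n
1/q = 1/3 - 1/4 = 1/12
q = 1/(1/12) = 12

12.0000


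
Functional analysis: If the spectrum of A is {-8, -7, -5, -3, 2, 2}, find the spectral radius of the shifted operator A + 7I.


Spectrum of A + 7I = {-1, 0, 2, 4, 9, 9}
Spectral radius = max |lambda| over the shifted spectrum
= max(1, 0, 2, 4, 9, 9) = 9

9


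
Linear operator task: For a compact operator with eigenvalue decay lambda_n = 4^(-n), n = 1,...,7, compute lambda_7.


The eigenvalue formula gives lambda_7 = 1/4^7
= 1/16384
= 6.1035e-05

6.1035e-05


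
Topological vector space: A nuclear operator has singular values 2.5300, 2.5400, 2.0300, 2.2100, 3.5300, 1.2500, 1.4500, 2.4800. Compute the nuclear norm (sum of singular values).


The nuclear norm is the sum of all singular values.
||T||_1 = 2.5300 + 2.5400 + 2.0300 + 2.2100 + 3.5300 + 1.2500 + 1.4500 + 2.4800
= 18.0200

18.0200


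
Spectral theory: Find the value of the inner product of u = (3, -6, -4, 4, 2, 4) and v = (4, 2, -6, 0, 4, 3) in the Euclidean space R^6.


Computing the standard inner product <u, v> = sum u_i * v_i
= 3*4 + -6*2 + -4*-6 + 4*0 + 2*4 + 4*3
= 12 + -12 + 24 + 0 + 8 + 12
= 44

44


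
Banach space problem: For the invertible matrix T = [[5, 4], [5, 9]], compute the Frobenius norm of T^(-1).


det(T) = 5*9 - 4*5 = 25
T^(-1) = (1/25) * [[9, -4], [-5, 5]] = [[0.3600, -0.1600], [-0.2000, 0.2000]]
||T^(-1)||_F^2 = 0.3600^2 + (-0.1600)^2 + (-0.2000)^2 + 0.2000^2 = 0.2352
||T^(-1)||_F = sqrt(0.2352) = 0.4850

0.4850


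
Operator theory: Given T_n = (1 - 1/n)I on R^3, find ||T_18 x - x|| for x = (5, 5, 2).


T_18 x - x = (1 - 1/18)x - x = -x/18
||x|| = sqrt(54) = 7.3485
||T_18 x - x|| = ||x||/18 = 7.3485/18 = 0.4082

0.4082


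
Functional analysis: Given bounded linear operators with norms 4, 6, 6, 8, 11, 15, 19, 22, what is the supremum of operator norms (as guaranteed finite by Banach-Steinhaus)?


By the Uniform Boundedness Principle, the supremum of norms is finite.
sup_k ||T_k|| = max(4, 6, 6, 8, 11, 15, 19, 22) = 22

22


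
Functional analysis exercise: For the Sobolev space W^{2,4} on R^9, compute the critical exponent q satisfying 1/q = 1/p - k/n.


Using the Sobolev embedding formula: 1/q = 1/p - k/n
1/q = 1/4 - 2/9 = 1/36
q = 1/(1/36) = 36

36.0000


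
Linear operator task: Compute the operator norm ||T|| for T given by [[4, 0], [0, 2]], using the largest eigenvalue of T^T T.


A^T A = [[16, 0], [0, 4]]
trace(A^T A) = 20, det(A^T A) = 64
discriminant = 20^2 - 4*64 = 144
Largest eigenvalue of A^T A = (trace + sqrt(disc))/2 = 16.0000
||T|| = sqrt(16.0000) = 4.0000

4.0000


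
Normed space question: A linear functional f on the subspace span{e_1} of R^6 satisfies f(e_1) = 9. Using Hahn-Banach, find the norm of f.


The norm of f is given by ||f|| = sup_{||x||=1} |f(x)|.
On span{e_1}, ||e_1|| = 1, so ||f|| = |f(e_1)| / ||e_1||
= |9| / 1 = 9.0000

9.0000


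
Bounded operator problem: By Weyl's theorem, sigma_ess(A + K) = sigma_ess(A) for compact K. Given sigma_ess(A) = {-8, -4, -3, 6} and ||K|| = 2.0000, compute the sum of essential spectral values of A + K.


By Weyl's theorem, the essential spectrum is invariant under compact perturbations.
sigma_ess(A + K) = sigma_ess(A) = {-8, -4, -3, 6}
Sum = -8 + -4 + -3 + 6 = -9

-9


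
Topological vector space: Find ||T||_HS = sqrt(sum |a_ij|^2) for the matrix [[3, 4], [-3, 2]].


The Hilbert-Schmidt norm is sqrt(sum of squares of all entries).
Sum of squares = 3^2 + 4^2 + (-3)^2 + 2^2
= 9 + 16 + 9 + 4 = 38
||T||_HS = sqrt(38) = 6.1644

6.1644


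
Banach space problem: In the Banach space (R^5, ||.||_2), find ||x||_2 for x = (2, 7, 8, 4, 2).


The l^2 norm = (sum |x_i|^2)^(1/2)
Sum of 2th powers = 4 + 49 + 64 + 16 + 4 = 137
||x||_2 = (137)^(1/2) = 11.7047

11.7047


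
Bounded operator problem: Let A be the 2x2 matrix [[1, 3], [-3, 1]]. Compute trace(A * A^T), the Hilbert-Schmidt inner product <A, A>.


trace(A * A^T) = sum of squares of all entries
= 1^2 + 3^2 + (-3)^2 + 1^2
= 1 + 9 + 9 + 1
= 20

20


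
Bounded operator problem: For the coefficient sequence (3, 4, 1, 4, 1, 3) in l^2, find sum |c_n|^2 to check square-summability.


sum |c_n|^2 = 3^2 + 4^2 + 1^2 + 4^2 + 1^2 + 3^2
= 9 + 16 + 1 + 16 + 1 + 9
= 52

52


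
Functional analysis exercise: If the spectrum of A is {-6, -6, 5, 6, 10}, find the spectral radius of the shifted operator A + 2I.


Spectrum of A + 2I = {-4, -4, 7, 8, 12}
Spectral radius = max |lambda| over the shifted spectrum
= max(4, 4, 7, 8, 12) = 12

12


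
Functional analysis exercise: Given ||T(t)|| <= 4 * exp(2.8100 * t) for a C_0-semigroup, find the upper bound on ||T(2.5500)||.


||T(2.5500)|| <= 4 * exp(2.8100 * 2.5500)
= 4 * exp(7.1655)
= 4 * 1294.0084
= 5176.0338

5176.0338


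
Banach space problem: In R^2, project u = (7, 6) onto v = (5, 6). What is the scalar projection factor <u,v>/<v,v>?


Computing <u,v> = 7*5 + 6*6 = 71
Computing <v,v> = 5^2 + 6^2 = 61
Projection coefficient = 71/61 = 1.1639

1.1639


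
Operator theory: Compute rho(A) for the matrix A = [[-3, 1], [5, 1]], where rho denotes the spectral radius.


For a 2x2 matrix, eigenvalues satisfy lambda^2 - (trace)*lambda + det = 0
trace = -3 + 1 = -2
det = -3*1 - 1*5 = -8
discriminant = (-2)^2 - 4*(-8) = 36
spectral radius = max |eigenvalue| = 4.0000

4.0000


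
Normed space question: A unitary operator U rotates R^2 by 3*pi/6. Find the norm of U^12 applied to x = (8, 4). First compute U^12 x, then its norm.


U is a rotation by theta = 3*pi/6
U^12 = rotation by 12*theta = 36*pi/6 = 0*pi/6 (mod 2*pi)
cos(0*pi/6) = 1.0000, sin(0*pi/6) = 0.0000
U^12 x = (1.0000 * 8 - 0.0000 * 4, 0.0000 * 8 + 1.0000 * 4)
= (8.0000, 4.0000)
||U^12 x|| = sqrt(8.0000^2 + 4.0000^2) = sqrt(80.0000) = 8.9443

8.9443


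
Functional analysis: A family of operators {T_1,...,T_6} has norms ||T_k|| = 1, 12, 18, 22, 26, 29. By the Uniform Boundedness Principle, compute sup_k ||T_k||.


By the Uniform Boundedness Principle, the supremum of norms is finite.
sup_k ||T_k|| = max(1, 12, 18, 22, 26, 29) = 29

29


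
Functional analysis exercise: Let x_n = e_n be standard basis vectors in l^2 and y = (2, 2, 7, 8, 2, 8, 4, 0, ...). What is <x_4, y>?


x_4 = e_4 is the standard basis vector with 1 in position 4.
<x_4, y> = y_4 = 8
As n -> infinity, <x_n, y> -> 0, confirming weak convergence of (x_n) to 0.

8


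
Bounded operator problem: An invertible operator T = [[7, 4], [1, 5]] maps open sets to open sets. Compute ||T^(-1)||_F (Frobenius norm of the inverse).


det(T) = 7*5 - 4*1 = 31
T^(-1) = (1/31) * [[5, -4], [-1, 7]] = [[0.1613, -0.1290], [-0.0323, 0.2258]]
||T^(-1)||_F^2 = 0.1613^2 + (-0.1290)^2 + (-0.0323)^2 + 0.2258^2 = 0.0947
||T^(-1)||_F = sqrt(0.0947) = 0.3077

0.3077


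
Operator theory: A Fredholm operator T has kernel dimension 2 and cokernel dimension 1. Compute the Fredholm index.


The Fredholm index is defined as ind(T) = dim(ker T) - dim(coker T)
= 2 - 1
= 1

1


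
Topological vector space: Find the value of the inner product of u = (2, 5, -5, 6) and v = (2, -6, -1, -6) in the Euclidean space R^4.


Computing the standard inner product <u, v> = sum u_i * v_i
= 2*2 + 5*-6 + -5*-1 + 6*-6
= 4 + -30 + 5 + -36
= -57

-57


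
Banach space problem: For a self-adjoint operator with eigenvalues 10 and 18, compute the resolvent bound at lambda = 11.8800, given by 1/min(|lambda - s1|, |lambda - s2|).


dist(11.8800, {10, 18}) = min(|11.8800 - 10|, |11.8800 - 18|)
= min(1.8800, 6.1200) = 1.8800
Resolvent bound = 1/1.8800 = 0.5319

0.5319


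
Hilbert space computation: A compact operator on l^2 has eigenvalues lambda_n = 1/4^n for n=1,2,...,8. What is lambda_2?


The eigenvalue formula gives lambda_2 = 1/4^2
= 1/16
= 0.0625

0.0625


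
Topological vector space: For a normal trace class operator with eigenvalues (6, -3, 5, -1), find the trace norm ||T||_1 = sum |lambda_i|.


For a normal operator, singular values equal |eigenvalues|.
Trace norm = sum |lambda_i| = 6 + 3 + 5 + 1
= 15

15


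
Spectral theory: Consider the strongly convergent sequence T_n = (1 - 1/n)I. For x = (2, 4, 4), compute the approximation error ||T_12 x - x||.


T_12 x - x = (1 - 1/12)x - x = -x/12
||x|| = sqrt(36) = 6.0000
||T_12 x - x|| = ||x||/12 = 6.0000/12 = 0.5000

0.5000


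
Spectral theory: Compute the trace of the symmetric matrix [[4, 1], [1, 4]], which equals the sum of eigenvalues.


For a self-adjoint (symmetric) matrix, the eigenvalues are real.
The sum of eigenvalues equals the trace of the matrix.
trace = 4 + 4 = 8

8


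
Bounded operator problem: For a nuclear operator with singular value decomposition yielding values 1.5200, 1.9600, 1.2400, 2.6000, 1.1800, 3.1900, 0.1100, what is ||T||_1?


The nuclear norm is the sum of all singular values.
||T||_1 = 1.5200 + 1.9600 + 1.2400 + 2.6000 + 1.1800 + 3.1900 + 0.1100
= 11.8000

11.8000


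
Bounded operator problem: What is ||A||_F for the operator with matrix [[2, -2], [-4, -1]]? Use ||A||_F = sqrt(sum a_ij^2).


||A||_F^2 = sum a_ij^2
= 2^2 + (-2)^2 + (-4)^2 + (-1)^2
= 4 + 4 + 16 + 1 = 25
||A||_F = sqrt(25) = 5.0000

5.0000


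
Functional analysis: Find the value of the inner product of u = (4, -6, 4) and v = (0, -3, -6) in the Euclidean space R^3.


Computing the standard inner product <u, v> = sum u_i * v_i
= 4*0 + -6*-3 + 4*-6
= 0 + 18 + -24
= -6

-6


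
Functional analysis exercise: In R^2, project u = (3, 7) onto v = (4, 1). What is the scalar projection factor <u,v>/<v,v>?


Computing <u,v> = 3*4 + 7*1 = 19
Computing <v,v> = 4^2 + 1^2 = 17
Projection coefficient = 19/17 = 1.1176

1.1176


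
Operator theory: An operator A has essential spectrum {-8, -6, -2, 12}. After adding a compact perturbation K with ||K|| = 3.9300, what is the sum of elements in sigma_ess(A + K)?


By Weyl's theorem, the essential spectrum is invariant under compact perturbations.
sigma_ess(A + K) = sigma_ess(A) = {-8, -6, -2, 12}
Sum = -8 + -6 + -2 + 12 = -4

-4


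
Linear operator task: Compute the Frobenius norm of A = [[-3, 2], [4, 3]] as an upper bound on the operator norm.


||A||_F^2 = sum a_ij^2
= (-3)^2 + 2^2 + 4^2 + 3^2
= 9 + 4 + 16 + 9 = 38
||A||_F = sqrt(38) = 6.1644

6.1644


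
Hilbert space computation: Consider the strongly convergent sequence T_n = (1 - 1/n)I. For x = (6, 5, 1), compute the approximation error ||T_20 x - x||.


T_20 x - x = (1 - 1/20)x - x = -x/20
||x|| = sqrt(62) = 7.8740
||T_20 x - x|| = ||x||/20 = 7.8740/20 = 0.3937

0.3937


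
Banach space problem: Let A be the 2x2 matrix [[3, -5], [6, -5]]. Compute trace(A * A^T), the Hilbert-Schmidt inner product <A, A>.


trace(A * A^T) = sum of squares of all entries
= 3^2 + (-5)^2 + 6^2 + (-5)^2
= 9 + 25 + 36 + 25
= 95

95


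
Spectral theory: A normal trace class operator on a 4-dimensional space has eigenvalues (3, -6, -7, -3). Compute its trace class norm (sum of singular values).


For a normal operator, singular values equal |eigenvalues|.
Trace norm = sum |lambda_i| = 3 + 6 + 7 + 3
= 19

19


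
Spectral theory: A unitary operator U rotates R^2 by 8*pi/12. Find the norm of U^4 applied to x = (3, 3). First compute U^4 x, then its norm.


U is a rotation by theta = 8*pi/12
U^4 = rotation by 4*theta = 32*pi/12 = 8*pi/12 (mod 2*pi)
cos(8*pi/12) = -0.5000, sin(8*pi/12) = 0.8660
U^4 x = (-0.5000 * 3 - 0.8660 * 3, 0.8660 * 3 + -0.5000 * 3)
= (-4.0981, 1.0981)
||U^4 x|| = sqrt((-4.0981)^2 + 1.0981^2) = sqrt(18.0000) = 4.2426

4.2426


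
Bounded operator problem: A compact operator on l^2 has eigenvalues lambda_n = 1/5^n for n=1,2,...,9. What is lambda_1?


The eigenvalue formula gives lambda_1 = 1/5^1
= 1/5
= 0.2000

0.2000


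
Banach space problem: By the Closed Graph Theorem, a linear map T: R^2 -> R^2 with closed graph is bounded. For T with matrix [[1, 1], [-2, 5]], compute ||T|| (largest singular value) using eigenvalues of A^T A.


A^T A = [[5, -9], [-9, 26]]
trace(A^T A) = 31, det(A^T A) = 49
discriminant = 31^2 - 4*49 = 765
Largest eigenvalue of A^T A = (trace + sqrt(disc))/2 = 29.3293
||T|| = sqrt(29.3293) = 5.4157

5.4157


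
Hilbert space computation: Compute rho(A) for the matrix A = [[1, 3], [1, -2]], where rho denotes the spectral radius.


For a 2x2 matrix, eigenvalues satisfy lambda^2 - (trace)*lambda + det = 0
trace = 1 + -2 = -1
det = 1*-2 - 3*1 = -5
discriminant = (-1)^2 - 4*(-5) = 21
spectral radius = max |eigenvalue| = 2.7913

2.7913


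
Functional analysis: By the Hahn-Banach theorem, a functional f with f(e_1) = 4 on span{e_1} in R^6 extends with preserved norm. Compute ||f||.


The norm of f is given by ||f|| = sup_{||x||=1} |f(x)|.
On span{e_1}, ||e_1|| = 1, so ||f|| = |f(e_1)| / ||e_1||
= |4| / 1 = 4.0000

4.0000


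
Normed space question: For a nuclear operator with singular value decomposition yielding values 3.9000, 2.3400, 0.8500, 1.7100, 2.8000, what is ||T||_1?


The nuclear norm is the sum of all singular values.
||T||_1 = 3.9000 + 2.3400 + 0.8500 + 1.7100 + 2.8000
= 11.6000

11.6000


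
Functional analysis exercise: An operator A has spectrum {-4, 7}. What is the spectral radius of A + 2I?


Spectrum of A + 2I = {-2, 9}
Spectral radius = max |lambda| over the shifted spectrum
= max(2, 9) = 9

9


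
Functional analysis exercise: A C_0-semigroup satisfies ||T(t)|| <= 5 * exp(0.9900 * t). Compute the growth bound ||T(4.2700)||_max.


||T(4.2700)|| <= 5 * exp(0.9900 * 4.2700)
= 5 * exp(4.2273)
= 5 * 68.5319
= 342.6597

342.6597


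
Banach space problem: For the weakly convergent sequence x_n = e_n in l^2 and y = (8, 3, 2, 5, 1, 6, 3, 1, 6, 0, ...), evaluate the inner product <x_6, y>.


x_6 = e_6 is the standard basis vector with 1 in position 6.
<x_6, y> = y_6 = 6
As n -> infinity, <x_n, y> -> 0, confirming weak convergence of (x_n) to 0.

6


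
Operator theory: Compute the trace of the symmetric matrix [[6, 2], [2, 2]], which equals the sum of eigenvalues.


For a self-adjoint (symmetric) matrix, the eigenvalues are real.
The sum of eigenvalues equals the trace of the matrix.
trace = 6 + 2 = 8

8


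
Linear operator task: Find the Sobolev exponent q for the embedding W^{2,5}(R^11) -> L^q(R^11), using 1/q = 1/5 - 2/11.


Using the Sobolev embedding formula: 1/q = 1/p - k/n
1/q = 1/5 - 2/11 = 1/55
q = 1/(1/55) = 55

55.0000


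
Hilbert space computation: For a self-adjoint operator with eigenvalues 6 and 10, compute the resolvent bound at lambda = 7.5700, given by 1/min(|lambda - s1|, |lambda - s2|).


dist(7.5700, {6, 10}) = min(|7.5700 - 6|, |7.5700 - 10|)
= min(1.5700, 2.4300) = 1.5700
Resolvent bound = 1/1.5700 = 0.6369

0.6369


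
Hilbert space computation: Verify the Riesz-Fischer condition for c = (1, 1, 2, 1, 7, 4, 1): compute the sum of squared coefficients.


sum |c_n|^2 = 1^2 + 1^2 + 2^2 + 1^2 + 7^2 + 4^2 + 1^2
= 1 + 1 + 4 + 1 + 49 + 16 + 1
= 73

73


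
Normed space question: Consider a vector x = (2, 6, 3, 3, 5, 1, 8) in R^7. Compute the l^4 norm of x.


The l^4 norm = (sum |x_i|^4)^(1/4)
Sum of 4th powers = 16 + 1296 + 81 + 81 + 625 + 1 + 4096 = 6196
||x||_4 = (6196)^(1/4) = 8.8721

8.8721


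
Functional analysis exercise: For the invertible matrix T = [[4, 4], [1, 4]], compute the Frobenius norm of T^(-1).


det(T) = 4*4 - 4*1 = 12
T^(-1) = (1/12) * [[4, -4], [-1, 4]] = [[0.3333, -0.3333], [-0.0833, 0.3333]]
||T^(-1)||_F^2 = 0.3333^2 + (-0.3333)^2 + (-0.0833)^2 + 0.3333^2 = 0.3403
||T^(-1)||_F = sqrt(0.3403) = 0.5833

0.5833


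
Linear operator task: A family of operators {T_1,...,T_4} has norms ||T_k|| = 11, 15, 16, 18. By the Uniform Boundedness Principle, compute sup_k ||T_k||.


By the Uniform Boundedness Principle, the supremum of norms is finite.
sup_k ||T_k|| = max(11, 15, 16, 18) = 18

18


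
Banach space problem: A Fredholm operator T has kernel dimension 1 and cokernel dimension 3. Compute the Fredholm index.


The Fredholm index is defined as ind(T) = dim(ker T) - dim(coker T)
= 1 - 3
= -2

-2


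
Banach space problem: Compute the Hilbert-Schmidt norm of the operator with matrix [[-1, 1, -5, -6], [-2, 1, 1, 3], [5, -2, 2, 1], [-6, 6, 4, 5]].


The Hilbert-Schmidt norm is sqrt(sum of squares of all entries).
Sum of squares = (-1)^2 + 1^2 + (-5)^2 + (-6)^2 + (-2)^2 + 1^2 + 1^2 + 3^2 + 5^2 + (-2)^2 + 2^2 + 1^2 + (-6)^2 + 6^2 + 4^2 + 5^2
= 1 + 1 + 25 + 36 + 4 + 1 + 1 + 9 + 25 + 4 + 4 + 1 + 36 + 36 + 16 + 25 = 225
||T||_HS = sqrt(225) = 15.0000

15.0000


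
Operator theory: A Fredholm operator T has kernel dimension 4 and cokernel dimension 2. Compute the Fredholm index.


The Fredholm index is defined as ind(T) = dim(ker T) - dim(coker T)
= 4 - 2
= 2

2


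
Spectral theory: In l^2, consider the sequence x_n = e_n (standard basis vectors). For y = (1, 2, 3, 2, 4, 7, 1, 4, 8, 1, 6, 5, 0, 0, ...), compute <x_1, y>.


x_1 = e_1 is the standard basis vector with 1 in position 1.
<x_1, y> = y_1 = 1
As n -> infinity, <x_n, y> -> 0, confirming weak convergence of (x_n) to 0.

1


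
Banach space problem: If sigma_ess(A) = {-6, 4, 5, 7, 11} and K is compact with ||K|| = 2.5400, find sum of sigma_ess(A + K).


By Weyl's theorem, the essential spectrum is invariant under compact perturbations.
sigma_ess(A + K) = sigma_ess(A) = {-6, 4, 5, 7, 11}
Sum = -6 + 4 + 5 + 7 + 11 = 21

21


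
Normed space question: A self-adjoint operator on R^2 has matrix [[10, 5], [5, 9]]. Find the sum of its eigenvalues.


For a self-adjoint (symmetric) matrix, the eigenvalues are real.
The sum of eigenvalues equals the trace of the matrix.
trace = 10 + 9 = 19

19


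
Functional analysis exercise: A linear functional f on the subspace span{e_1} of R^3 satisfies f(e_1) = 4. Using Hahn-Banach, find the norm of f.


The norm of f is given by ||f|| = sup_{||x||=1} |f(x)|.
On span{e_1}, ||e_1|| = 1, so ||f|| = |f(e_1)| / ||e_1||
= |4| / 1 = 4.0000

4.0000


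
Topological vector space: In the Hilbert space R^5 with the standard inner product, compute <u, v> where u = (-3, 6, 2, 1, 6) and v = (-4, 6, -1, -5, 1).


Computing the standard inner product <u, v> = sum u_i * v_i
= -3*-4 + 6*6 + 2*-1 + 1*-5 + 6*1
= 12 + 36 + -2 + -5 + 6
= 47

47


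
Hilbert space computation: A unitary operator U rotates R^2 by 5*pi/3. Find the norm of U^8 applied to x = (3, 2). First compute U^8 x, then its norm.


U is a rotation by theta = 5*pi/3
U^8 = rotation by 8*theta = 40*pi/3 = 4*pi/3 (mod 2*pi)
cos(4*pi/3) = -0.5000, sin(4*pi/3) = -0.8660
U^8 x = (-0.5000 * 3 - -0.8660 * 2, -0.8660 * 3 + -0.5000 * 2)
= (0.2321, -3.5981)
||U^8 x|| = sqrt(0.2321^2 + (-3.5981)^2) = sqrt(13.0000) = 3.6056

3.6056


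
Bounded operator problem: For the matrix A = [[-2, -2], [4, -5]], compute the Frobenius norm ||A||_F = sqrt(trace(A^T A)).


||A||_F^2 = sum a_ij^2
= (-2)^2 + (-2)^2 + 4^2 + (-5)^2
= 4 + 4 + 16 + 25 = 49
||A||_F = sqrt(49) = 7.0000

7.0000


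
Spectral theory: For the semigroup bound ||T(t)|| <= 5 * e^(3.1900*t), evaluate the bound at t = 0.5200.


||T(0.5200)|| <= 5 * exp(3.1900 * 0.5200)
= 5 * exp(1.6588)
= 5 * 5.2530
= 26.2650

26.2650


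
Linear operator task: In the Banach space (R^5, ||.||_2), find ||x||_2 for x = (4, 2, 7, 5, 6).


The l^2 norm = (sum |x_i|^2)^(1/2)
Sum of 2th powers = 16 + 4 + 49 + 25 + 36 = 130
||x||_2 = (130)^(1/2) = 11.4018

11.4018


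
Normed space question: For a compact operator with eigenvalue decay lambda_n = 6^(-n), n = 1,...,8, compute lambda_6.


The eigenvalue formula gives lambda_6 = 1/6^6
= 1/46656
= 2.1433e-05

2.1433e-05


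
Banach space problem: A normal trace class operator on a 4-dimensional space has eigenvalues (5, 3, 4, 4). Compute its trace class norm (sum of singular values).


For a normal operator, singular values equal |eigenvalues|.
Trace norm = sum |lambda_i| = 5 + 3 + 4 + 4
= 16

16


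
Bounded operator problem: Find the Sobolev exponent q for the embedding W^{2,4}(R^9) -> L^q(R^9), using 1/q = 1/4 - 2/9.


Using the Sobolev embedding formula: 1/q = 1/p - k/n
1/q = 1/4 - 2/9 = 1/36
q = 1/(1/36) = 36

36.0000


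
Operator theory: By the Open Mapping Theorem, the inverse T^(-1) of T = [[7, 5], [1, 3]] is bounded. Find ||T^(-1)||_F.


det(T) = 7*3 - 5*1 = 16
T^(-1) = (1/16) * [[3, -5], [-1, 7]] = [[0.1875, -0.3125], [-0.0625, 0.4375]]
||T^(-1)||_F^2 = 0.1875^2 + (-0.3125)^2 + (-0.0625)^2 + 0.4375^2 = 0.3281
||T^(-1)||_F = sqrt(0.3281) = 0.5728

0.5728


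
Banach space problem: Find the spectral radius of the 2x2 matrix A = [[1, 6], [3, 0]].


For a 2x2 matrix, eigenvalues satisfy lambda^2 - (trace)*lambda + det = 0
trace = 1 + 0 = 1
det = 1*0 - 6*3 = -18
discriminant = 1^2 - 4*(-18) = 73
spectral radius = max |eigenvalue| = 4.7720

4.7720


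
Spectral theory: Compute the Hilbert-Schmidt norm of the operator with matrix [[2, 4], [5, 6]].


The Hilbert-Schmidt norm is sqrt(sum of squares of all entries).
Sum of squares = 2^2 + 4^2 + 5^2 + 6^2
= 4 + 16 + 25 + 36 = 81
||T||_HS = sqrt(81) = 9.0000

9.0000


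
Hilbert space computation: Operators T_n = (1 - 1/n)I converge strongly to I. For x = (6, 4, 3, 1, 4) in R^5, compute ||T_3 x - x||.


T_3 x - x = (1 - 1/3)x - x = -x/3
||x|| = sqrt(78) = 8.8318
||T_3 x - x|| = ||x||/3 = 8.8318/3 = 2.9439

2.9439


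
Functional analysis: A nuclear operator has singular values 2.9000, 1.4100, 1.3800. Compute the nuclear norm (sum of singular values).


The nuclear norm is the sum of all singular values.
||T||_1 = 2.9000 + 1.4100 + 1.3800
= 5.6900

5.6900


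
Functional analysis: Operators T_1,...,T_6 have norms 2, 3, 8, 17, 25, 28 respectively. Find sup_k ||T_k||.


By the Uniform Boundedness Principle, the supremum of norms is finite.
sup_k ||T_k|| = max(2, 3, 8, 17, 25, 28) = 28

28


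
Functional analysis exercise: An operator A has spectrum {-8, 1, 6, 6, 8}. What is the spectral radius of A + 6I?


Spectrum of A + 6I = {-2, 7, 12, 12, 14}
Spectral radius = max |lambda| over the shifted spectrum
= max(2, 7, 12, 12, 14) = 14

14


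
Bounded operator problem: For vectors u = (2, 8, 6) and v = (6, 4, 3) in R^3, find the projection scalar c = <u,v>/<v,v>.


Computing <u,v> = 2*6 + 8*4 + 6*3 = 62
Computing <v,v> = 6^2 + 4^2 + 3^2 = 61
Projection coefficient = 62/61 = 1.0164

1.0164


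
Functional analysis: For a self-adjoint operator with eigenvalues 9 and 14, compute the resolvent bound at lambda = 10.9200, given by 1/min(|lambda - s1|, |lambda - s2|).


dist(10.9200, {9, 14}) = min(|10.9200 - 9|, |10.9200 - 14|)
= min(1.9200, 3.0800) = 1.9200
Resolvent bound = 1/1.9200 = 0.5208

0.5208


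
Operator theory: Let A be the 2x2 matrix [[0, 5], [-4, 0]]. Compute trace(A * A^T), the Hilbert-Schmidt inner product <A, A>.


trace(A * A^T) = sum of squares of all entries
= 0^2 + 5^2 + (-4)^2 + 0^2
= 0 + 25 + 16 + 0
= 41

41


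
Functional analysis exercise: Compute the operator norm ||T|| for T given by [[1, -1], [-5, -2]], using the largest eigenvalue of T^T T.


A^T A = [[26, 9], [9, 5]]
trace(A^T A) = 31, det(A^T A) = 49
discriminant = 31^2 - 4*49 = 765
Largest eigenvalue of A^T A = (trace + sqrt(disc))/2 = 29.3293
||T|| = sqrt(29.3293) = 5.4157

5.4157


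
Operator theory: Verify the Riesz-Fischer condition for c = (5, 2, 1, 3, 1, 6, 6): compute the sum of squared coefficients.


sum |c_n|^2 = 5^2 + 2^2 + 1^2 + 3^2 + 1^2 + 6^2 + 6^2
= 25 + 4 + 1 + 9 + 1 + 36 + 36
= 112

112


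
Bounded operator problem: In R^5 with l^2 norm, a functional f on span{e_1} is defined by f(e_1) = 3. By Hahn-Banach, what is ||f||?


The norm of f is given by ||f|| = sup_{||x||=1} |f(x)|.
On span{e_1}, ||e_1|| = 1, so ||f|| = |f(e_1)| / ||e_1||
= |3| / 1 = 3.0000

3.0000


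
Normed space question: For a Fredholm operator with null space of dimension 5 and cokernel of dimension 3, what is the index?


The Fredholm index is defined as ind(T) = dim(ker T) - dim(coker T)
= 5 - 3
= 2

2


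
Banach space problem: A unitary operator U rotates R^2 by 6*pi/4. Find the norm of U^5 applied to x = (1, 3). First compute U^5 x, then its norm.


U is a rotation by theta = 6*pi/4
U^5 = rotation by 5*theta = 30*pi/4 = 6*pi/4 (mod 2*pi)
cos(6*pi/4) = 0.0000, sin(6*pi/4) = -1.0000
U^5 x = (0.0000 * 1 - -1.0000 * 3, -1.0000 * 1 + 0.0000 * 3)
= (3.0000, -1.0000)
||U^5 x|| = sqrt(3.0000^2 + (-1.0000)^2) = sqrt(10.0000) = 3.1623

3.1623


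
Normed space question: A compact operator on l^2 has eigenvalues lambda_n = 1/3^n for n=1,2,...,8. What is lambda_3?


The eigenvalue formula gives lambda_3 = 1/3^3
= 1/27
= 0.0370

0.0370


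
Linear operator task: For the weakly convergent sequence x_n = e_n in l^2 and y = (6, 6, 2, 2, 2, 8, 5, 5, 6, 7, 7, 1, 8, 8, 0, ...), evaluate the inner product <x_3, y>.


x_3 = e_3 is the standard basis vector with 1 in position 3.
<x_3, y> = y_3 = 2
As n -> infinity, <x_n, y> -> 0, confirming weak convergence of (x_n) to 0.

2


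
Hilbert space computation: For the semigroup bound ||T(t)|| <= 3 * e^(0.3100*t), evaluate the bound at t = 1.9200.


||T(1.9200)|| <= 3 * exp(0.3100 * 1.9200)
= 3 * exp(0.5952)
= 3 * 1.8134
= 5.4402

5.4402


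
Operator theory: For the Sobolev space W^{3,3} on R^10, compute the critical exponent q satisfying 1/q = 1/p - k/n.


Using the Sobolev embedding formula: 1/q = 1/p - k/n
1/q = 1/3 - 3/10 = 1/30
q = 1/(1/30) = 30

30.0000


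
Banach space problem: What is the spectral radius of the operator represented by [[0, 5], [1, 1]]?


For a 2x2 matrix, eigenvalues satisfy lambda^2 - (trace)*lambda + det = 0
trace = 0 + 1 = 1
det = 0*1 - 5*1 = -5
discriminant = 1^2 - 4*(-5) = 21
spectral radius = max |eigenvalue| = 2.7913

2.7913


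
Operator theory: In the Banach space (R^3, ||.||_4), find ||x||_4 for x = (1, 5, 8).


The l^4 norm = (sum |x_i|^4)^(1/4)
Sum of 4th powers = 1 + 625 + 4096 = 4722
||x||_4 = (4722)^(1/4) = 8.2896

8.2896


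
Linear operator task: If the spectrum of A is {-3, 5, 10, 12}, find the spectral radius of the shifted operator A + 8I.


Spectrum of A + 8I = {5, 13, 18, 20}
Spectral radius = max |lambda| over the shifted spectrum
= max(5, 13, 18, 20) = 20

20
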